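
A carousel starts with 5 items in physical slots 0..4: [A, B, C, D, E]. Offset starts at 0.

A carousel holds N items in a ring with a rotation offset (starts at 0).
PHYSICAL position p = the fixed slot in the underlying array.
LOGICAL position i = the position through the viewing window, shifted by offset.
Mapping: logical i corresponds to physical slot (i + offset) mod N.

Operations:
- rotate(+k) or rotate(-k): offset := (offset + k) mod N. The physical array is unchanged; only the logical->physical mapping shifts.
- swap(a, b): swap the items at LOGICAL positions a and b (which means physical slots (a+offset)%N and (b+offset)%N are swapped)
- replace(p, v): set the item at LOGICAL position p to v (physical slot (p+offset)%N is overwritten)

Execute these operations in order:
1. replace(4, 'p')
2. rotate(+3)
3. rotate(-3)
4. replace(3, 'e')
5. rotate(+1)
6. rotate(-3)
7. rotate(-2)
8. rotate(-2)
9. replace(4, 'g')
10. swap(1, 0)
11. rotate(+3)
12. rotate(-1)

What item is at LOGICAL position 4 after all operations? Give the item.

Answer: p

Derivation:
After op 1 (replace(4, 'p')): offset=0, physical=[A,B,C,D,p], logical=[A,B,C,D,p]
After op 2 (rotate(+3)): offset=3, physical=[A,B,C,D,p], logical=[D,p,A,B,C]
After op 3 (rotate(-3)): offset=0, physical=[A,B,C,D,p], logical=[A,B,C,D,p]
After op 4 (replace(3, 'e')): offset=0, physical=[A,B,C,e,p], logical=[A,B,C,e,p]
After op 5 (rotate(+1)): offset=1, physical=[A,B,C,e,p], logical=[B,C,e,p,A]
After op 6 (rotate(-3)): offset=3, physical=[A,B,C,e,p], logical=[e,p,A,B,C]
After op 7 (rotate(-2)): offset=1, physical=[A,B,C,e,p], logical=[B,C,e,p,A]
After op 8 (rotate(-2)): offset=4, physical=[A,B,C,e,p], logical=[p,A,B,C,e]
After op 9 (replace(4, 'g')): offset=4, physical=[A,B,C,g,p], logical=[p,A,B,C,g]
After op 10 (swap(1, 0)): offset=4, physical=[p,B,C,g,A], logical=[A,p,B,C,g]
After op 11 (rotate(+3)): offset=2, physical=[p,B,C,g,A], logical=[C,g,A,p,B]
After op 12 (rotate(-1)): offset=1, physical=[p,B,C,g,A], logical=[B,C,g,A,p]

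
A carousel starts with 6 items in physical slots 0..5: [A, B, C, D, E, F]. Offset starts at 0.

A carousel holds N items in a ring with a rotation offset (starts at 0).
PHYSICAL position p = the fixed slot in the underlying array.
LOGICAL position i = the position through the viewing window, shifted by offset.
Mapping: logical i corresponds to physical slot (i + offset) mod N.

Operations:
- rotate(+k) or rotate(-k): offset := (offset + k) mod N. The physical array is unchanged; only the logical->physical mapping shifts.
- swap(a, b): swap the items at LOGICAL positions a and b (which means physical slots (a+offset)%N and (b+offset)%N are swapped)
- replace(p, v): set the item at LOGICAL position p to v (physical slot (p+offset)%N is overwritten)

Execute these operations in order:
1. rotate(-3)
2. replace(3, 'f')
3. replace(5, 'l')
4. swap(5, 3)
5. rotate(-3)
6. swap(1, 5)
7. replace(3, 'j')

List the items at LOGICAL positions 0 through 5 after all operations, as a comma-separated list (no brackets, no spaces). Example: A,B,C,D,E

After op 1 (rotate(-3)): offset=3, physical=[A,B,C,D,E,F], logical=[D,E,F,A,B,C]
After op 2 (replace(3, 'f')): offset=3, physical=[f,B,C,D,E,F], logical=[D,E,F,f,B,C]
After op 3 (replace(5, 'l')): offset=3, physical=[f,B,l,D,E,F], logical=[D,E,F,f,B,l]
After op 4 (swap(5, 3)): offset=3, physical=[l,B,f,D,E,F], logical=[D,E,F,l,B,f]
After op 5 (rotate(-3)): offset=0, physical=[l,B,f,D,E,F], logical=[l,B,f,D,E,F]
After op 6 (swap(1, 5)): offset=0, physical=[l,F,f,D,E,B], logical=[l,F,f,D,E,B]
After op 7 (replace(3, 'j')): offset=0, physical=[l,F,f,j,E,B], logical=[l,F,f,j,E,B]

Answer: l,F,f,j,E,B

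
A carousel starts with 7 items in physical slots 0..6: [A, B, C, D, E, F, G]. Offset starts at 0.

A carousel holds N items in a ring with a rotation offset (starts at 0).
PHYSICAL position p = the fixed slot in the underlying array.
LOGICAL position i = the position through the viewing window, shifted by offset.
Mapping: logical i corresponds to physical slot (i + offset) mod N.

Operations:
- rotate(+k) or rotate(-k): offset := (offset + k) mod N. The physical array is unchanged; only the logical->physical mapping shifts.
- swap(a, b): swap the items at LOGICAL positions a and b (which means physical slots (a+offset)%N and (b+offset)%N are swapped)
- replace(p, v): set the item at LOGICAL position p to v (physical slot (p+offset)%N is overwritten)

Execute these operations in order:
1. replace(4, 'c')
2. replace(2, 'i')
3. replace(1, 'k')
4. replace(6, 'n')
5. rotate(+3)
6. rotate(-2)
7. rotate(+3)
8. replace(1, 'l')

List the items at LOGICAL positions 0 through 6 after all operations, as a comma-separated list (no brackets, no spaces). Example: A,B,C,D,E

Answer: c,l,n,A,k,i,D

Derivation:
After op 1 (replace(4, 'c')): offset=0, physical=[A,B,C,D,c,F,G], logical=[A,B,C,D,c,F,G]
After op 2 (replace(2, 'i')): offset=0, physical=[A,B,i,D,c,F,G], logical=[A,B,i,D,c,F,G]
After op 3 (replace(1, 'k')): offset=0, physical=[A,k,i,D,c,F,G], logical=[A,k,i,D,c,F,G]
After op 4 (replace(6, 'n')): offset=0, physical=[A,k,i,D,c,F,n], logical=[A,k,i,D,c,F,n]
After op 5 (rotate(+3)): offset=3, physical=[A,k,i,D,c,F,n], logical=[D,c,F,n,A,k,i]
After op 6 (rotate(-2)): offset=1, physical=[A,k,i,D,c,F,n], logical=[k,i,D,c,F,n,A]
After op 7 (rotate(+3)): offset=4, physical=[A,k,i,D,c,F,n], logical=[c,F,n,A,k,i,D]
After op 8 (replace(1, 'l')): offset=4, physical=[A,k,i,D,c,l,n], logical=[c,l,n,A,k,i,D]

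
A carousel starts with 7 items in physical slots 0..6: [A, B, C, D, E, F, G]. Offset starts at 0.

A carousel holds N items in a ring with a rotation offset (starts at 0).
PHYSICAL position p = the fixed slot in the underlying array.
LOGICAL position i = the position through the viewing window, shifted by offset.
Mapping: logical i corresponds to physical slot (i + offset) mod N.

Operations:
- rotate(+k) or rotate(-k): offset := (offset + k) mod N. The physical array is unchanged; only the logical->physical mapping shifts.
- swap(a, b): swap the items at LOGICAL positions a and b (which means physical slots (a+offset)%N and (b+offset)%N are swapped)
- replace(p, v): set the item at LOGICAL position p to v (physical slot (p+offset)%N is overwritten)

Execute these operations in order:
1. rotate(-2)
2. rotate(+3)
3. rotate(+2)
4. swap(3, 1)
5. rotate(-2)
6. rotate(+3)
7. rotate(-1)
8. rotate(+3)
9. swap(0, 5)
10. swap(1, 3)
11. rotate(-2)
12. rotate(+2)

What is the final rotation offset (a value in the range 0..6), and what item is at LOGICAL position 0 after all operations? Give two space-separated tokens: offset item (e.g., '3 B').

Answer: 6 G

Derivation:
After op 1 (rotate(-2)): offset=5, physical=[A,B,C,D,E,F,G], logical=[F,G,A,B,C,D,E]
After op 2 (rotate(+3)): offset=1, physical=[A,B,C,D,E,F,G], logical=[B,C,D,E,F,G,A]
After op 3 (rotate(+2)): offset=3, physical=[A,B,C,D,E,F,G], logical=[D,E,F,G,A,B,C]
After op 4 (swap(3, 1)): offset=3, physical=[A,B,C,D,G,F,E], logical=[D,G,F,E,A,B,C]
After op 5 (rotate(-2)): offset=1, physical=[A,B,C,D,G,F,E], logical=[B,C,D,G,F,E,A]
After op 6 (rotate(+3)): offset=4, physical=[A,B,C,D,G,F,E], logical=[G,F,E,A,B,C,D]
After op 7 (rotate(-1)): offset=3, physical=[A,B,C,D,G,F,E], logical=[D,G,F,E,A,B,C]
After op 8 (rotate(+3)): offset=6, physical=[A,B,C,D,G,F,E], logical=[E,A,B,C,D,G,F]
After op 9 (swap(0, 5)): offset=6, physical=[A,B,C,D,E,F,G], logical=[G,A,B,C,D,E,F]
After op 10 (swap(1, 3)): offset=6, physical=[C,B,A,D,E,F,G], logical=[G,C,B,A,D,E,F]
After op 11 (rotate(-2)): offset=4, physical=[C,B,A,D,E,F,G], logical=[E,F,G,C,B,A,D]
After op 12 (rotate(+2)): offset=6, physical=[C,B,A,D,E,F,G], logical=[G,C,B,A,D,E,F]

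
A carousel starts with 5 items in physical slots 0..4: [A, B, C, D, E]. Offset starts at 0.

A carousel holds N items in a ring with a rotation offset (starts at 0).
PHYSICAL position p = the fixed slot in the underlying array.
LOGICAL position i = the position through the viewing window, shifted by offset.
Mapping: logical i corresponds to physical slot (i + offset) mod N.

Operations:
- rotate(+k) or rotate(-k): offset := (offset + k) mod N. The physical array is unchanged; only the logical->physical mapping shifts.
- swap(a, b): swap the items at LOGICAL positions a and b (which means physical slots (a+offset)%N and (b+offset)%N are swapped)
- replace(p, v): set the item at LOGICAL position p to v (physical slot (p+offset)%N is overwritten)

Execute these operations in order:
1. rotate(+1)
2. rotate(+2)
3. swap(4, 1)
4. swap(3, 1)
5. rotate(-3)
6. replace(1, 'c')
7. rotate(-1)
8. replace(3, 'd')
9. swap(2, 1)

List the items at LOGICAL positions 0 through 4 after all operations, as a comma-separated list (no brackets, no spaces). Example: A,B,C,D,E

After op 1 (rotate(+1)): offset=1, physical=[A,B,C,D,E], logical=[B,C,D,E,A]
After op 2 (rotate(+2)): offset=3, physical=[A,B,C,D,E], logical=[D,E,A,B,C]
After op 3 (swap(4, 1)): offset=3, physical=[A,B,E,D,C], logical=[D,C,A,B,E]
After op 4 (swap(3, 1)): offset=3, physical=[A,C,E,D,B], logical=[D,B,A,C,E]
After op 5 (rotate(-3)): offset=0, physical=[A,C,E,D,B], logical=[A,C,E,D,B]
After op 6 (replace(1, 'c')): offset=0, physical=[A,c,E,D,B], logical=[A,c,E,D,B]
After op 7 (rotate(-1)): offset=4, physical=[A,c,E,D,B], logical=[B,A,c,E,D]
After op 8 (replace(3, 'd')): offset=4, physical=[A,c,d,D,B], logical=[B,A,c,d,D]
After op 9 (swap(2, 1)): offset=4, physical=[c,A,d,D,B], logical=[B,c,A,d,D]

Answer: B,c,A,d,D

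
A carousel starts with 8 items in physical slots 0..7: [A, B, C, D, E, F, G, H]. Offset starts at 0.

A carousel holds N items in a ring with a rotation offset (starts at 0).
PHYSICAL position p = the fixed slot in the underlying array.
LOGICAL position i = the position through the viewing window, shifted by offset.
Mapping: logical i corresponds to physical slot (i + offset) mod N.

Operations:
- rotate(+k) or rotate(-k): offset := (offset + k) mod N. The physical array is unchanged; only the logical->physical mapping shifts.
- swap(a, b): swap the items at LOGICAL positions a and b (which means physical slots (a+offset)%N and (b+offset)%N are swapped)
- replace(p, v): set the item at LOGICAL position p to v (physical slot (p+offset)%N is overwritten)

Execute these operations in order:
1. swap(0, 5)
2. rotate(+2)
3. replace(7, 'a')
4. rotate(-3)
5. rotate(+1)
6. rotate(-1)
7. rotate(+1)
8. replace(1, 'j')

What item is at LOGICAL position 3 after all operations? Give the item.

Answer: D

Derivation:
After op 1 (swap(0, 5)): offset=0, physical=[F,B,C,D,E,A,G,H], logical=[F,B,C,D,E,A,G,H]
After op 2 (rotate(+2)): offset=2, physical=[F,B,C,D,E,A,G,H], logical=[C,D,E,A,G,H,F,B]
After op 3 (replace(7, 'a')): offset=2, physical=[F,a,C,D,E,A,G,H], logical=[C,D,E,A,G,H,F,a]
After op 4 (rotate(-3)): offset=7, physical=[F,a,C,D,E,A,G,H], logical=[H,F,a,C,D,E,A,G]
After op 5 (rotate(+1)): offset=0, physical=[F,a,C,D,E,A,G,H], logical=[F,a,C,D,E,A,G,H]
After op 6 (rotate(-1)): offset=7, physical=[F,a,C,D,E,A,G,H], logical=[H,F,a,C,D,E,A,G]
After op 7 (rotate(+1)): offset=0, physical=[F,a,C,D,E,A,G,H], logical=[F,a,C,D,E,A,G,H]
After op 8 (replace(1, 'j')): offset=0, physical=[F,j,C,D,E,A,G,H], logical=[F,j,C,D,E,A,G,H]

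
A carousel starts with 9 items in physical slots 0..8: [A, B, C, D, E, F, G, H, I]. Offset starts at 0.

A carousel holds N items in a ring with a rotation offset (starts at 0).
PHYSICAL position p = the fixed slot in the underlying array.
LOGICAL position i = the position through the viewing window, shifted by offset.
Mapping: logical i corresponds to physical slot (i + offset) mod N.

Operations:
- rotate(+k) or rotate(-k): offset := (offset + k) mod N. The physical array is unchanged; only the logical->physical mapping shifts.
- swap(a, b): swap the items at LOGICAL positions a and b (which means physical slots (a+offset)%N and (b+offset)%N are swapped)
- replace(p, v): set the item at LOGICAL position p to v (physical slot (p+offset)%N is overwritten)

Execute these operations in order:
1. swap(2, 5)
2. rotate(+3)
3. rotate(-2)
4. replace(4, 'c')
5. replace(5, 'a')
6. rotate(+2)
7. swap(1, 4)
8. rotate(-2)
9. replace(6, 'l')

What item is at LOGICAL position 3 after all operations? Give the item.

Answer: H

Derivation:
After op 1 (swap(2, 5)): offset=0, physical=[A,B,F,D,E,C,G,H,I], logical=[A,B,F,D,E,C,G,H,I]
After op 2 (rotate(+3)): offset=3, physical=[A,B,F,D,E,C,G,H,I], logical=[D,E,C,G,H,I,A,B,F]
After op 3 (rotate(-2)): offset=1, physical=[A,B,F,D,E,C,G,H,I], logical=[B,F,D,E,C,G,H,I,A]
After op 4 (replace(4, 'c')): offset=1, physical=[A,B,F,D,E,c,G,H,I], logical=[B,F,D,E,c,G,H,I,A]
After op 5 (replace(5, 'a')): offset=1, physical=[A,B,F,D,E,c,a,H,I], logical=[B,F,D,E,c,a,H,I,A]
After op 6 (rotate(+2)): offset=3, physical=[A,B,F,D,E,c,a,H,I], logical=[D,E,c,a,H,I,A,B,F]
After op 7 (swap(1, 4)): offset=3, physical=[A,B,F,D,H,c,a,E,I], logical=[D,H,c,a,E,I,A,B,F]
After op 8 (rotate(-2)): offset=1, physical=[A,B,F,D,H,c,a,E,I], logical=[B,F,D,H,c,a,E,I,A]
After op 9 (replace(6, 'l')): offset=1, physical=[A,B,F,D,H,c,a,l,I], logical=[B,F,D,H,c,a,l,I,A]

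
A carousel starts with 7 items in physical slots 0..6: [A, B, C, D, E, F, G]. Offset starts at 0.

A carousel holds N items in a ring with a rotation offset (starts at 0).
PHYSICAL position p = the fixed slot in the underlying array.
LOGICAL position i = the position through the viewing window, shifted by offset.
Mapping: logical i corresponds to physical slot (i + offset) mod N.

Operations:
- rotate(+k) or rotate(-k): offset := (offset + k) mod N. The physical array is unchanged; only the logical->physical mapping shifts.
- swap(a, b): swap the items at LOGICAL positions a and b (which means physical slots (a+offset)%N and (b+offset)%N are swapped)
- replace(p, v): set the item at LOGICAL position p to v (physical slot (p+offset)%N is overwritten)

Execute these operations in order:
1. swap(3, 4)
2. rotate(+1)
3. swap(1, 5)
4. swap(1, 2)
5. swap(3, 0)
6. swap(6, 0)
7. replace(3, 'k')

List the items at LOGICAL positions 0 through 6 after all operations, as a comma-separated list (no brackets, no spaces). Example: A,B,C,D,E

Answer: A,E,G,k,F,C,D

Derivation:
After op 1 (swap(3, 4)): offset=0, physical=[A,B,C,E,D,F,G], logical=[A,B,C,E,D,F,G]
After op 2 (rotate(+1)): offset=1, physical=[A,B,C,E,D,F,G], logical=[B,C,E,D,F,G,A]
After op 3 (swap(1, 5)): offset=1, physical=[A,B,G,E,D,F,C], logical=[B,G,E,D,F,C,A]
After op 4 (swap(1, 2)): offset=1, physical=[A,B,E,G,D,F,C], logical=[B,E,G,D,F,C,A]
After op 5 (swap(3, 0)): offset=1, physical=[A,D,E,G,B,F,C], logical=[D,E,G,B,F,C,A]
After op 6 (swap(6, 0)): offset=1, physical=[D,A,E,G,B,F,C], logical=[A,E,G,B,F,C,D]
After op 7 (replace(3, 'k')): offset=1, physical=[D,A,E,G,k,F,C], logical=[A,E,G,k,F,C,D]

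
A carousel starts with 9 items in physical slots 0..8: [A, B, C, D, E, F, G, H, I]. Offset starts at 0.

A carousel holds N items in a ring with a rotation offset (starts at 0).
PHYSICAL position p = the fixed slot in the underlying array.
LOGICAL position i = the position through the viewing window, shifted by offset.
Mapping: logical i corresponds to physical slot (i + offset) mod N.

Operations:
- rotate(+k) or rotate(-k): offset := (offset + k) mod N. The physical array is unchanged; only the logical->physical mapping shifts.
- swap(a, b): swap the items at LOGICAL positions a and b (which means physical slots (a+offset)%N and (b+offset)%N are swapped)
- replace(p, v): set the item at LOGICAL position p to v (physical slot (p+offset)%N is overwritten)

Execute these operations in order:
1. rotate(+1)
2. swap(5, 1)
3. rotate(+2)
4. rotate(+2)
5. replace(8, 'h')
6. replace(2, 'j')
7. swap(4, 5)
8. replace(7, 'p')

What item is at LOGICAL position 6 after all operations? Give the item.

After op 1 (rotate(+1)): offset=1, physical=[A,B,C,D,E,F,G,H,I], logical=[B,C,D,E,F,G,H,I,A]
After op 2 (swap(5, 1)): offset=1, physical=[A,B,G,D,E,F,C,H,I], logical=[B,G,D,E,F,C,H,I,A]
After op 3 (rotate(+2)): offset=3, physical=[A,B,G,D,E,F,C,H,I], logical=[D,E,F,C,H,I,A,B,G]
After op 4 (rotate(+2)): offset=5, physical=[A,B,G,D,E,F,C,H,I], logical=[F,C,H,I,A,B,G,D,E]
After op 5 (replace(8, 'h')): offset=5, physical=[A,B,G,D,h,F,C,H,I], logical=[F,C,H,I,A,B,G,D,h]
After op 6 (replace(2, 'j')): offset=5, physical=[A,B,G,D,h,F,C,j,I], logical=[F,C,j,I,A,B,G,D,h]
After op 7 (swap(4, 5)): offset=5, physical=[B,A,G,D,h,F,C,j,I], logical=[F,C,j,I,B,A,G,D,h]
After op 8 (replace(7, 'p')): offset=5, physical=[B,A,G,p,h,F,C,j,I], logical=[F,C,j,I,B,A,G,p,h]

Answer: G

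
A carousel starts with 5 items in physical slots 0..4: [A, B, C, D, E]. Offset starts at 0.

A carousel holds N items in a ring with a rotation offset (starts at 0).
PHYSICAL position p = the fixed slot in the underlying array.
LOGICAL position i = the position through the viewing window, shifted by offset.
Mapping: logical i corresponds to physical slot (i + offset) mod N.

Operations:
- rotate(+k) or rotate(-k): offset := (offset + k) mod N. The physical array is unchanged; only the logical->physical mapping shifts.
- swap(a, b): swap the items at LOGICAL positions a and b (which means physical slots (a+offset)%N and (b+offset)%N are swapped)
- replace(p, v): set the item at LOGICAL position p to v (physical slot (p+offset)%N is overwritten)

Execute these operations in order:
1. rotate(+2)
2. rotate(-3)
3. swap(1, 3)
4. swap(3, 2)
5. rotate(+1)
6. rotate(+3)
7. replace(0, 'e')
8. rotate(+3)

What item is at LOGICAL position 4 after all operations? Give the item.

After op 1 (rotate(+2)): offset=2, physical=[A,B,C,D,E], logical=[C,D,E,A,B]
After op 2 (rotate(-3)): offset=4, physical=[A,B,C,D,E], logical=[E,A,B,C,D]
After op 3 (swap(1, 3)): offset=4, physical=[C,B,A,D,E], logical=[E,C,B,A,D]
After op 4 (swap(3, 2)): offset=4, physical=[C,A,B,D,E], logical=[E,C,A,B,D]
After op 5 (rotate(+1)): offset=0, physical=[C,A,B,D,E], logical=[C,A,B,D,E]
After op 6 (rotate(+3)): offset=3, physical=[C,A,B,D,E], logical=[D,E,C,A,B]
After op 7 (replace(0, 'e')): offset=3, physical=[C,A,B,e,E], logical=[e,E,C,A,B]
After op 8 (rotate(+3)): offset=1, physical=[C,A,B,e,E], logical=[A,B,e,E,C]

Answer: C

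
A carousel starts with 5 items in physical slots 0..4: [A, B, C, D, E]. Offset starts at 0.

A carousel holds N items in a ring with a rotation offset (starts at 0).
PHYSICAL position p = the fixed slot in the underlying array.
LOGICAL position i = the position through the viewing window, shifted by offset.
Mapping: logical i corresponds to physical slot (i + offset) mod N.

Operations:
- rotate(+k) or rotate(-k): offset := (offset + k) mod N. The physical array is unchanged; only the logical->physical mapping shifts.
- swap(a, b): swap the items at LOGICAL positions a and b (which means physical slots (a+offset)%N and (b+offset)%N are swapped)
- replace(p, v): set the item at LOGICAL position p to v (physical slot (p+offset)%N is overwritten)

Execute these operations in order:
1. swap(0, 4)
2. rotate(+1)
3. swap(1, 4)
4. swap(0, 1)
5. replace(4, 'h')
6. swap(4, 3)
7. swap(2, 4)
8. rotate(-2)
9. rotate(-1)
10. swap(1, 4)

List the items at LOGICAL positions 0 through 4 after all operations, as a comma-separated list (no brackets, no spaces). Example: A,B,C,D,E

After op 1 (swap(0, 4)): offset=0, physical=[E,B,C,D,A], logical=[E,B,C,D,A]
After op 2 (rotate(+1)): offset=1, physical=[E,B,C,D,A], logical=[B,C,D,A,E]
After op 3 (swap(1, 4)): offset=1, physical=[C,B,E,D,A], logical=[B,E,D,A,C]
After op 4 (swap(0, 1)): offset=1, physical=[C,E,B,D,A], logical=[E,B,D,A,C]
After op 5 (replace(4, 'h')): offset=1, physical=[h,E,B,D,A], logical=[E,B,D,A,h]
After op 6 (swap(4, 3)): offset=1, physical=[A,E,B,D,h], logical=[E,B,D,h,A]
After op 7 (swap(2, 4)): offset=1, physical=[D,E,B,A,h], logical=[E,B,A,h,D]
After op 8 (rotate(-2)): offset=4, physical=[D,E,B,A,h], logical=[h,D,E,B,A]
After op 9 (rotate(-1)): offset=3, physical=[D,E,B,A,h], logical=[A,h,D,E,B]
After op 10 (swap(1, 4)): offset=3, physical=[D,E,h,A,B], logical=[A,B,D,E,h]

Answer: A,B,D,E,h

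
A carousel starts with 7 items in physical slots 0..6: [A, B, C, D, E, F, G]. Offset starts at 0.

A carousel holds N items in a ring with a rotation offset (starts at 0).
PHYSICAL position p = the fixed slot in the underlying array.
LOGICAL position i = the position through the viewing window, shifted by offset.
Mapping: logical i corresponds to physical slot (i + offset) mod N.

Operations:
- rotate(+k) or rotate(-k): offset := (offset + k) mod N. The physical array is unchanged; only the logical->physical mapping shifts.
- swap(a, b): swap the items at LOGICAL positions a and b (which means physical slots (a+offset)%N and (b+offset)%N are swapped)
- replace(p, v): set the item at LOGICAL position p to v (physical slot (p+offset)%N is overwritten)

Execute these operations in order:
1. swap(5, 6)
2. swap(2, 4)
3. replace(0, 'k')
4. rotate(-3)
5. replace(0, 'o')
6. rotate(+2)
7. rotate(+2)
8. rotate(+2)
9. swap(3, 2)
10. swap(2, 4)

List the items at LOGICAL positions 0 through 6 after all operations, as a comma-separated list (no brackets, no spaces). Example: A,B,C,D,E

Answer: D,o,k,G,F,B,E

Derivation:
After op 1 (swap(5, 6)): offset=0, physical=[A,B,C,D,E,G,F], logical=[A,B,C,D,E,G,F]
After op 2 (swap(2, 4)): offset=0, physical=[A,B,E,D,C,G,F], logical=[A,B,E,D,C,G,F]
After op 3 (replace(0, 'k')): offset=0, physical=[k,B,E,D,C,G,F], logical=[k,B,E,D,C,G,F]
After op 4 (rotate(-3)): offset=4, physical=[k,B,E,D,C,G,F], logical=[C,G,F,k,B,E,D]
After op 5 (replace(0, 'o')): offset=4, physical=[k,B,E,D,o,G,F], logical=[o,G,F,k,B,E,D]
After op 6 (rotate(+2)): offset=6, physical=[k,B,E,D,o,G,F], logical=[F,k,B,E,D,o,G]
After op 7 (rotate(+2)): offset=1, physical=[k,B,E,D,o,G,F], logical=[B,E,D,o,G,F,k]
After op 8 (rotate(+2)): offset=3, physical=[k,B,E,D,o,G,F], logical=[D,o,G,F,k,B,E]
After op 9 (swap(3, 2)): offset=3, physical=[k,B,E,D,o,F,G], logical=[D,o,F,G,k,B,E]
After op 10 (swap(2, 4)): offset=3, physical=[F,B,E,D,o,k,G], logical=[D,o,k,G,F,B,E]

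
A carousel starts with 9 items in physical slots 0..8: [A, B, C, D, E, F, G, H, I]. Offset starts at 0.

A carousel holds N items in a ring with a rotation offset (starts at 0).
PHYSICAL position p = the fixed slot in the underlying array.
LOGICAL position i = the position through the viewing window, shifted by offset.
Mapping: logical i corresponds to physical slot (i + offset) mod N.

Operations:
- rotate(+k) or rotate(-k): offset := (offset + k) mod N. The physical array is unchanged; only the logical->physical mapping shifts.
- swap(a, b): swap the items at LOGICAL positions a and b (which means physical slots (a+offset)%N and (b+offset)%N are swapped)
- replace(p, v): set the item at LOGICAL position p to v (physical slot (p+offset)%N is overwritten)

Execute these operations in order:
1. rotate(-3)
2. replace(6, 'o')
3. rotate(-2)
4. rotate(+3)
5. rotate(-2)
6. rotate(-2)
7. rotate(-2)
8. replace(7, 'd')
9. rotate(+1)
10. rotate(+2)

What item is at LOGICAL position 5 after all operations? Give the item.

After op 1 (rotate(-3)): offset=6, physical=[A,B,C,D,E,F,G,H,I], logical=[G,H,I,A,B,C,D,E,F]
After op 2 (replace(6, 'o')): offset=6, physical=[A,B,C,o,E,F,G,H,I], logical=[G,H,I,A,B,C,o,E,F]
After op 3 (rotate(-2)): offset=4, physical=[A,B,C,o,E,F,G,H,I], logical=[E,F,G,H,I,A,B,C,o]
After op 4 (rotate(+3)): offset=7, physical=[A,B,C,o,E,F,G,H,I], logical=[H,I,A,B,C,o,E,F,G]
After op 5 (rotate(-2)): offset=5, physical=[A,B,C,o,E,F,G,H,I], logical=[F,G,H,I,A,B,C,o,E]
After op 6 (rotate(-2)): offset=3, physical=[A,B,C,o,E,F,G,H,I], logical=[o,E,F,G,H,I,A,B,C]
After op 7 (rotate(-2)): offset=1, physical=[A,B,C,o,E,F,G,H,I], logical=[B,C,o,E,F,G,H,I,A]
After op 8 (replace(7, 'd')): offset=1, physical=[A,B,C,o,E,F,G,H,d], logical=[B,C,o,E,F,G,H,d,A]
After op 9 (rotate(+1)): offset=2, physical=[A,B,C,o,E,F,G,H,d], logical=[C,o,E,F,G,H,d,A,B]
After op 10 (rotate(+2)): offset=4, physical=[A,B,C,o,E,F,G,H,d], logical=[E,F,G,H,d,A,B,C,o]

Answer: A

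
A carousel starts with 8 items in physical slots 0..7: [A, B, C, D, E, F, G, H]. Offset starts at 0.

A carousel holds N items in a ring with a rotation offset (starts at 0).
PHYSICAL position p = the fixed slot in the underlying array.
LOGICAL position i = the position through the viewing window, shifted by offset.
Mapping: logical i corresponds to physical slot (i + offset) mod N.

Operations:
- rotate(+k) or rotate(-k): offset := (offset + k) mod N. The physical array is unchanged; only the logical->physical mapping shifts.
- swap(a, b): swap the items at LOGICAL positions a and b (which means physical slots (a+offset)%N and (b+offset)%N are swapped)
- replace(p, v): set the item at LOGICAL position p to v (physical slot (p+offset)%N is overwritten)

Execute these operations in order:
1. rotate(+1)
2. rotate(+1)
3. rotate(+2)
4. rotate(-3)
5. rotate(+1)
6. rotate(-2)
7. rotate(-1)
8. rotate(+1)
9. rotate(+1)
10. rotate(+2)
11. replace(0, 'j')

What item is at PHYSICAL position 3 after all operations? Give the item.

Answer: j

Derivation:
After op 1 (rotate(+1)): offset=1, physical=[A,B,C,D,E,F,G,H], logical=[B,C,D,E,F,G,H,A]
After op 2 (rotate(+1)): offset=2, physical=[A,B,C,D,E,F,G,H], logical=[C,D,E,F,G,H,A,B]
After op 3 (rotate(+2)): offset=4, physical=[A,B,C,D,E,F,G,H], logical=[E,F,G,H,A,B,C,D]
After op 4 (rotate(-3)): offset=1, physical=[A,B,C,D,E,F,G,H], logical=[B,C,D,E,F,G,H,A]
After op 5 (rotate(+1)): offset=2, physical=[A,B,C,D,E,F,G,H], logical=[C,D,E,F,G,H,A,B]
After op 6 (rotate(-2)): offset=0, physical=[A,B,C,D,E,F,G,H], logical=[A,B,C,D,E,F,G,H]
After op 7 (rotate(-1)): offset=7, physical=[A,B,C,D,E,F,G,H], logical=[H,A,B,C,D,E,F,G]
After op 8 (rotate(+1)): offset=0, physical=[A,B,C,D,E,F,G,H], logical=[A,B,C,D,E,F,G,H]
After op 9 (rotate(+1)): offset=1, physical=[A,B,C,D,E,F,G,H], logical=[B,C,D,E,F,G,H,A]
After op 10 (rotate(+2)): offset=3, physical=[A,B,C,D,E,F,G,H], logical=[D,E,F,G,H,A,B,C]
After op 11 (replace(0, 'j')): offset=3, physical=[A,B,C,j,E,F,G,H], logical=[j,E,F,G,H,A,B,C]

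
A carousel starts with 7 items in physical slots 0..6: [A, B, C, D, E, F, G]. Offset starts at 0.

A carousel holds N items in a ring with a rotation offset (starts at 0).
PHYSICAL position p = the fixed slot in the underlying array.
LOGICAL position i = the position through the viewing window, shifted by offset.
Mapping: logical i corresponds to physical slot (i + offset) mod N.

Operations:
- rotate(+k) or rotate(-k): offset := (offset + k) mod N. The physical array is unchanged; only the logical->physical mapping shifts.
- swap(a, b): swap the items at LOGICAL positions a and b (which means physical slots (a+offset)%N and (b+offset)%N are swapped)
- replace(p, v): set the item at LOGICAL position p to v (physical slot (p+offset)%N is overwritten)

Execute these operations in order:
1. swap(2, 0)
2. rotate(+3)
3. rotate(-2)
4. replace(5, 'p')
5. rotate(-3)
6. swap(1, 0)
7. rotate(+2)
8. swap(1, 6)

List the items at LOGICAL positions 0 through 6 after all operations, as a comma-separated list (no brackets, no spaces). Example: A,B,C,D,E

Answer: C,F,A,D,E,p,B

Derivation:
After op 1 (swap(2, 0)): offset=0, physical=[C,B,A,D,E,F,G], logical=[C,B,A,D,E,F,G]
After op 2 (rotate(+3)): offset=3, physical=[C,B,A,D,E,F,G], logical=[D,E,F,G,C,B,A]
After op 3 (rotate(-2)): offset=1, physical=[C,B,A,D,E,F,G], logical=[B,A,D,E,F,G,C]
After op 4 (replace(5, 'p')): offset=1, physical=[C,B,A,D,E,F,p], logical=[B,A,D,E,F,p,C]
After op 5 (rotate(-3)): offset=5, physical=[C,B,A,D,E,F,p], logical=[F,p,C,B,A,D,E]
After op 6 (swap(1, 0)): offset=5, physical=[C,B,A,D,E,p,F], logical=[p,F,C,B,A,D,E]
After op 7 (rotate(+2)): offset=0, physical=[C,B,A,D,E,p,F], logical=[C,B,A,D,E,p,F]
After op 8 (swap(1, 6)): offset=0, physical=[C,F,A,D,E,p,B], logical=[C,F,A,D,E,p,B]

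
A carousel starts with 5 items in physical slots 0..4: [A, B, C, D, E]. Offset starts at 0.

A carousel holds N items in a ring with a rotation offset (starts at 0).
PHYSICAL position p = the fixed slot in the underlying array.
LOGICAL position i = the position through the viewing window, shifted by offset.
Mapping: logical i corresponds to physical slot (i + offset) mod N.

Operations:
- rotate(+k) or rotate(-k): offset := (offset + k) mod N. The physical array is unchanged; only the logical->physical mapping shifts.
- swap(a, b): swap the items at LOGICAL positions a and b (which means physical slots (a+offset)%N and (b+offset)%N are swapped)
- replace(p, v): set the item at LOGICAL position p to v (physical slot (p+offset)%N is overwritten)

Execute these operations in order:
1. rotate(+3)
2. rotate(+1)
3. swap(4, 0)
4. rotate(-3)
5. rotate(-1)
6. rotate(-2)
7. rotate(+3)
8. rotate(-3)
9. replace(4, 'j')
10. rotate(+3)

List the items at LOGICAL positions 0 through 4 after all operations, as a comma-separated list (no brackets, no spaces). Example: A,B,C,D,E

Answer: B,j,E,D,A

Derivation:
After op 1 (rotate(+3)): offset=3, physical=[A,B,C,D,E], logical=[D,E,A,B,C]
After op 2 (rotate(+1)): offset=4, physical=[A,B,C,D,E], logical=[E,A,B,C,D]
After op 3 (swap(4, 0)): offset=4, physical=[A,B,C,E,D], logical=[D,A,B,C,E]
After op 4 (rotate(-3)): offset=1, physical=[A,B,C,E,D], logical=[B,C,E,D,A]
After op 5 (rotate(-1)): offset=0, physical=[A,B,C,E,D], logical=[A,B,C,E,D]
After op 6 (rotate(-2)): offset=3, physical=[A,B,C,E,D], logical=[E,D,A,B,C]
After op 7 (rotate(+3)): offset=1, physical=[A,B,C,E,D], logical=[B,C,E,D,A]
After op 8 (rotate(-3)): offset=3, physical=[A,B,C,E,D], logical=[E,D,A,B,C]
After op 9 (replace(4, 'j')): offset=3, physical=[A,B,j,E,D], logical=[E,D,A,B,j]
After op 10 (rotate(+3)): offset=1, physical=[A,B,j,E,D], logical=[B,j,E,D,A]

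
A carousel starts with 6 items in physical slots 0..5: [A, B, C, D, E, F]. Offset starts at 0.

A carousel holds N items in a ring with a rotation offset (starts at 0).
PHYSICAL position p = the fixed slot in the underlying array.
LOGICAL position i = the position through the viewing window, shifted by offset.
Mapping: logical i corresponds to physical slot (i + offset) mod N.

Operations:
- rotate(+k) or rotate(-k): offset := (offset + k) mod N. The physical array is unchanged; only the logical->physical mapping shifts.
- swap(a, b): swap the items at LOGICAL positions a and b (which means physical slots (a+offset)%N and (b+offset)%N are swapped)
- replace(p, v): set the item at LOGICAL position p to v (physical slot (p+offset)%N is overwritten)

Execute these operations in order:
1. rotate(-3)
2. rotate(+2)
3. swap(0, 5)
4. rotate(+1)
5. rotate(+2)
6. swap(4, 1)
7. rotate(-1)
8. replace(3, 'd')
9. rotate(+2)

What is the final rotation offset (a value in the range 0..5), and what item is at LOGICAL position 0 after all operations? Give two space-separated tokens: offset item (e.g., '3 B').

Answer: 3 A

Derivation:
After op 1 (rotate(-3)): offset=3, physical=[A,B,C,D,E,F], logical=[D,E,F,A,B,C]
After op 2 (rotate(+2)): offset=5, physical=[A,B,C,D,E,F], logical=[F,A,B,C,D,E]
After op 3 (swap(0, 5)): offset=5, physical=[A,B,C,D,F,E], logical=[E,A,B,C,D,F]
After op 4 (rotate(+1)): offset=0, physical=[A,B,C,D,F,E], logical=[A,B,C,D,F,E]
After op 5 (rotate(+2)): offset=2, physical=[A,B,C,D,F,E], logical=[C,D,F,E,A,B]
After op 6 (swap(4, 1)): offset=2, physical=[D,B,C,A,F,E], logical=[C,A,F,E,D,B]
After op 7 (rotate(-1)): offset=1, physical=[D,B,C,A,F,E], logical=[B,C,A,F,E,D]
After op 8 (replace(3, 'd')): offset=1, physical=[D,B,C,A,d,E], logical=[B,C,A,d,E,D]
After op 9 (rotate(+2)): offset=3, physical=[D,B,C,A,d,E], logical=[A,d,E,D,B,C]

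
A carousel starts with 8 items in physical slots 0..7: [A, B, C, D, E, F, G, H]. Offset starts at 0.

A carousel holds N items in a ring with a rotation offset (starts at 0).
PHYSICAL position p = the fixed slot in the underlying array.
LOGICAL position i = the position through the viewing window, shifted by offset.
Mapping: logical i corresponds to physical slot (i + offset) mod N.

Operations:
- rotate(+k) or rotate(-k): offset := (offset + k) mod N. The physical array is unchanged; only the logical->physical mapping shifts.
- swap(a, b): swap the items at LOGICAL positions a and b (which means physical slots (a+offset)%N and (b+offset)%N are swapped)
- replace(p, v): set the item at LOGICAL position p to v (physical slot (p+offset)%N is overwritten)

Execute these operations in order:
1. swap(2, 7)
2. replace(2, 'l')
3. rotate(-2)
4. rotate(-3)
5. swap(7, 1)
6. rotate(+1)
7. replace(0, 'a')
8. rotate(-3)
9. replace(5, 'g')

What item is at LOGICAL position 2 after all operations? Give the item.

After op 1 (swap(2, 7)): offset=0, physical=[A,B,H,D,E,F,G,C], logical=[A,B,H,D,E,F,G,C]
After op 2 (replace(2, 'l')): offset=0, physical=[A,B,l,D,E,F,G,C], logical=[A,B,l,D,E,F,G,C]
After op 3 (rotate(-2)): offset=6, physical=[A,B,l,D,E,F,G,C], logical=[G,C,A,B,l,D,E,F]
After op 4 (rotate(-3)): offset=3, physical=[A,B,l,D,E,F,G,C], logical=[D,E,F,G,C,A,B,l]
After op 5 (swap(7, 1)): offset=3, physical=[A,B,E,D,l,F,G,C], logical=[D,l,F,G,C,A,B,E]
After op 6 (rotate(+1)): offset=4, physical=[A,B,E,D,l,F,G,C], logical=[l,F,G,C,A,B,E,D]
After op 7 (replace(0, 'a')): offset=4, physical=[A,B,E,D,a,F,G,C], logical=[a,F,G,C,A,B,E,D]
After op 8 (rotate(-3)): offset=1, physical=[A,B,E,D,a,F,G,C], logical=[B,E,D,a,F,G,C,A]
After op 9 (replace(5, 'g')): offset=1, physical=[A,B,E,D,a,F,g,C], logical=[B,E,D,a,F,g,C,A]

Answer: D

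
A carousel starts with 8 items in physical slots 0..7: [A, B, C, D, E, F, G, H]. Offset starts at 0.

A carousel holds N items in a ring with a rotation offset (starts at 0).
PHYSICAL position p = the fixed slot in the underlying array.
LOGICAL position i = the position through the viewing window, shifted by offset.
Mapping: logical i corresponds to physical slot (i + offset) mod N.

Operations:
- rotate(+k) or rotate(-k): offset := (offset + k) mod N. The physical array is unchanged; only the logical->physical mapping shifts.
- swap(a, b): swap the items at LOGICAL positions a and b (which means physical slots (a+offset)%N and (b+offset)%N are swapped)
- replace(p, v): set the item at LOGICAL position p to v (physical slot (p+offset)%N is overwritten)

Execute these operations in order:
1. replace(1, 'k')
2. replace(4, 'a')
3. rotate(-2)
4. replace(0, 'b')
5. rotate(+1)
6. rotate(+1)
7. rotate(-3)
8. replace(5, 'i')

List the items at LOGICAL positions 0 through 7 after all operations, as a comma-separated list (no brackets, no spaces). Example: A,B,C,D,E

Answer: F,b,H,A,k,i,D,a

Derivation:
After op 1 (replace(1, 'k')): offset=0, physical=[A,k,C,D,E,F,G,H], logical=[A,k,C,D,E,F,G,H]
After op 2 (replace(4, 'a')): offset=0, physical=[A,k,C,D,a,F,G,H], logical=[A,k,C,D,a,F,G,H]
After op 3 (rotate(-2)): offset=6, physical=[A,k,C,D,a,F,G,H], logical=[G,H,A,k,C,D,a,F]
After op 4 (replace(0, 'b')): offset=6, physical=[A,k,C,D,a,F,b,H], logical=[b,H,A,k,C,D,a,F]
After op 5 (rotate(+1)): offset=7, physical=[A,k,C,D,a,F,b,H], logical=[H,A,k,C,D,a,F,b]
After op 6 (rotate(+1)): offset=0, physical=[A,k,C,D,a,F,b,H], logical=[A,k,C,D,a,F,b,H]
After op 7 (rotate(-3)): offset=5, physical=[A,k,C,D,a,F,b,H], logical=[F,b,H,A,k,C,D,a]
After op 8 (replace(5, 'i')): offset=5, physical=[A,k,i,D,a,F,b,H], logical=[F,b,H,A,k,i,D,a]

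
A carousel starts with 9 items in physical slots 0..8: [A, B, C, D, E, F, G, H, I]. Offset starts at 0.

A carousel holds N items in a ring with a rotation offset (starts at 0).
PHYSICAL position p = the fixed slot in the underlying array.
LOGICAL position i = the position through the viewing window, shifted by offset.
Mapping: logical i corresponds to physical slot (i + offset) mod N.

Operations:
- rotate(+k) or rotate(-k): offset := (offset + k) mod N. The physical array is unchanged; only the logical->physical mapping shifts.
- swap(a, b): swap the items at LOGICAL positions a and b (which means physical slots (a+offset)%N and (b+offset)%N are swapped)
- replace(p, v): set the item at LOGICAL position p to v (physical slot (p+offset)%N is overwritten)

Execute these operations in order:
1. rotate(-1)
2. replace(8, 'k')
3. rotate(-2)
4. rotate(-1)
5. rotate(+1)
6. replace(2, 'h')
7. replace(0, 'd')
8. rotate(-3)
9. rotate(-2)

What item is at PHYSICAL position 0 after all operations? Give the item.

After op 1 (rotate(-1)): offset=8, physical=[A,B,C,D,E,F,G,H,I], logical=[I,A,B,C,D,E,F,G,H]
After op 2 (replace(8, 'k')): offset=8, physical=[A,B,C,D,E,F,G,k,I], logical=[I,A,B,C,D,E,F,G,k]
After op 3 (rotate(-2)): offset=6, physical=[A,B,C,D,E,F,G,k,I], logical=[G,k,I,A,B,C,D,E,F]
After op 4 (rotate(-1)): offset=5, physical=[A,B,C,D,E,F,G,k,I], logical=[F,G,k,I,A,B,C,D,E]
After op 5 (rotate(+1)): offset=6, physical=[A,B,C,D,E,F,G,k,I], logical=[G,k,I,A,B,C,D,E,F]
After op 6 (replace(2, 'h')): offset=6, physical=[A,B,C,D,E,F,G,k,h], logical=[G,k,h,A,B,C,D,E,F]
After op 7 (replace(0, 'd')): offset=6, physical=[A,B,C,D,E,F,d,k,h], logical=[d,k,h,A,B,C,D,E,F]
After op 8 (rotate(-3)): offset=3, physical=[A,B,C,D,E,F,d,k,h], logical=[D,E,F,d,k,h,A,B,C]
After op 9 (rotate(-2)): offset=1, physical=[A,B,C,D,E,F,d,k,h], logical=[B,C,D,E,F,d,k,h,A]

Answer: A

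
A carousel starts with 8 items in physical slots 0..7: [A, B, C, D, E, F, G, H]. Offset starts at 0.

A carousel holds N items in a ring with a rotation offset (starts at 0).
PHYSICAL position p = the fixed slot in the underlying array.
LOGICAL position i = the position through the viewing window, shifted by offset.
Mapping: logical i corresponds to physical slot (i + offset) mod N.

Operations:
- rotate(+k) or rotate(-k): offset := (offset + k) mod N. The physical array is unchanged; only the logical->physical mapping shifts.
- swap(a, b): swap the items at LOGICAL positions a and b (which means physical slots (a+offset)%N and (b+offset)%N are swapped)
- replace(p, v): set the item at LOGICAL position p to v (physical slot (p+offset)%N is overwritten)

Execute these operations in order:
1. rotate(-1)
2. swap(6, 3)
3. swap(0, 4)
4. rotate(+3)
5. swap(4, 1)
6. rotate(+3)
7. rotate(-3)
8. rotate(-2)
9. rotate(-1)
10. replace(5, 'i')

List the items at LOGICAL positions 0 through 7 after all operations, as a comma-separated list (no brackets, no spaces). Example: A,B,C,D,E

Answer: D,A,B,F,G,i,C,H

Derivation:
After op 1 (rotate(-1)): offset=7, physical=[A,B,C,D,E,F,G,H], logical=[H,A,B,C,D,E,F,G]
After op 2 (swap(6, 3)): offset=7, physical=[A,B,F,D,E,C,G,H], logical=[H,A,B,F,D,E,C,G]
After op 3 (swap(0, 4)): offset=7, physical=[A,B,F,H,E,C,G,D], logical=[D,A,B,F,H,E,C,G]
After op 4 (rotate(+3)): offset=2, physical=[A,B,F,H,E,C,G,D], logical=[F,H,E,C,G,D,A,B]
After op 5 (swap(4, 1)): offset=2, physical=[A,B,F,G,E,C,H,D], logical=[F,G,E,C,H,D,A,B]
After op 6 (rotate(+3)): offset=5, physical=[A,B,F,G,E,C,H,D], logical=[C,H,D,A,B,F,G,E]
After op 7 (rotate(-3)): offset=2, physical=[A,B,F,G,E,C,H,D], logical=[F,G,E,C,H,D,A,B]
After op 8 (rotate(-2)): offset=0, physical=[A,B,F,G,E,C,H,D], logical=[A,B,F,G,E,C,H,D]
After op 9 (rotate(-1)): offset=7, physical=[A,B,F,G,E,C,H,D], logical=[D,A,B,F,G,E,C,H]
After op 10 (replace(5, 'i')): offset=7, physical=[A,B,F,G,i,C,H,D], logical=[D,A,B,F,G,i,C,H]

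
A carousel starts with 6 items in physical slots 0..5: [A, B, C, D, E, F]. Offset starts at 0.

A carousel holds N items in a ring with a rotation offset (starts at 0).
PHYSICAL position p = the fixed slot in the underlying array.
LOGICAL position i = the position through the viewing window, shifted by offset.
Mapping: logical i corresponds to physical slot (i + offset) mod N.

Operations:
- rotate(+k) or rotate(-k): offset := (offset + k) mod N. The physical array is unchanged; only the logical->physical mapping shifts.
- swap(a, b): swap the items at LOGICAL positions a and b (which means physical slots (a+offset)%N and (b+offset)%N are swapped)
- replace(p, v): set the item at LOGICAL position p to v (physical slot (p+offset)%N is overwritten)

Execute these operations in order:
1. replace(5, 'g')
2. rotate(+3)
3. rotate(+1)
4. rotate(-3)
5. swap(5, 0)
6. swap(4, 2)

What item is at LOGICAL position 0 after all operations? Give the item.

Answer: A

Derivation:
After op 1 (replace(5, 'g')): offset=0, physical=[A,B,C,D,E,g], logical=[A,B,C,D,E,g]
After op 2 (rotate(+3)): offset=3, physical=[A,B,C,D,E,g], logical=[D,E,g,A,B,C]
After op 3 (rotate(+1)): offset=4, physical=[A,B,C,D,E,g], logical=[E,g,A,B,C,D]
After op 4 (rotate(-3)): offset=1, physical=[A,B,C,D,E,g], logical=[B,C,D,E,g,A]
After op 5 (swap(5, 0)): offset=1, physical=[B,A,C,D,E,g], logical=[A,C,D,E,g,B]
After op 6 (swap(4, 2)): offset=1, physical=[B,A,C,g,E,D], logical=[A,C,g,E,D,B]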